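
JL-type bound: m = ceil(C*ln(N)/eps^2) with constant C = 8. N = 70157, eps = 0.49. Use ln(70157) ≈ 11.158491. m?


ln(70157) ≈ 11.158491.
eps^2 = 0.49^2 = 0.2401.
C*ln(N)/eps^2 ≈ 8*11.158491/0.2401 ≈ 371.7948.
m = ceil(371.7948) = 372.

372


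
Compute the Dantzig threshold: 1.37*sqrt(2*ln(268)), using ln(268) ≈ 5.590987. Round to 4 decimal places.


ln(268) ≈ 5.590987.
2*ln(n) ≈ 11.181974.
sqrt(2*ln(n)) ≈ sqrt(11.181974) ≈ 3.343946.
threshold ≈ 1.37*3.343946 = 4.58120602 ≈ 4.5812.

4.5812


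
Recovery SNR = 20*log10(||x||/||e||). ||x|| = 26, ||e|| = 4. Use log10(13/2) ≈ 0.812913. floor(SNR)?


||x||/||e|| = 26/4 = 13/2.
log10(13/2) ≈ 0.812913.
20*log10(||x||/||e||) ≈ 20*0.812913 = 16.25826.
floor(16.25826) = 16.

16


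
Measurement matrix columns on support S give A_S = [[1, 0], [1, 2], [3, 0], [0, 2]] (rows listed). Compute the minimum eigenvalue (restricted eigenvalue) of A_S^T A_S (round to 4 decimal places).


A_S^T A_S = [[11, 2], [2, 8]].
trace = 19.
det = 84.
disc = trace^2 - 4*det = 361 - 4*84 = 25.
sqrt(25) = 5.
lam_min = (19 - 5)/2 = 7 = 7.0000.

7.0000


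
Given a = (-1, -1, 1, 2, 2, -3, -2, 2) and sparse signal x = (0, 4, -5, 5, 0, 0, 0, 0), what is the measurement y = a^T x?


Non-zero terms: ['-1*4', '1*-5', '2*5']
Products: [-4, -5, 10]
y = sum = 1.

1


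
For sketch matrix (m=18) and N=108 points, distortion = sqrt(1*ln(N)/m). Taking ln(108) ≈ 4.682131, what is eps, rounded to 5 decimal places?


ln(108) ≈ 4.682131.
1*ln(N)/m ≈ 1*4.682131/18 ≈ 0.26011839.
eps = sqrt(0.26011839) ≈ 0.510018 ≈ 0.51002.

0.51002


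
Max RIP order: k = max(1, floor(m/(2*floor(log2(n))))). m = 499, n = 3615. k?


floor(log2(3615)) = 11.
2*11 = 22.
m/(2*floor(log2(n))) = 499/22 ≈ 22.6818.
floor = 22.
k = max(1, 22) = 22.

22


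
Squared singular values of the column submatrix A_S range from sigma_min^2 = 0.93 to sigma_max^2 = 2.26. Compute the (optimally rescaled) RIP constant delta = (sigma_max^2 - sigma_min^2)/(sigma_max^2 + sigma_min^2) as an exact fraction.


lambda_max - lambda_min = 2.26 - 0.93 = 1.33.
lambda_max + lambda_min = 2.26 + 0.93 = 3.19.
delta = 1.33/3.19 = 133/319.

133/319


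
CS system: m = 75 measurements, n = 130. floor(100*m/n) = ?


100*m/n = 100*75/130 ≈ 57.6923.
floor = 57.

57


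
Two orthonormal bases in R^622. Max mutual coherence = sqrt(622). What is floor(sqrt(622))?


24^2 = 576 <= 622 < 625 = 25^2, so 24 <= sqrt(622) < 25.
floor(sqrt(622)) = 24.

24


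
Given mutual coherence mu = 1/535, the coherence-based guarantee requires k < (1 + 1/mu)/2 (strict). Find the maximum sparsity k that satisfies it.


1/mu = 535.
1 + 1/mu = 536.
(1 + 1/mu)/2 = 268 is an integer and the inequality is strict, so k_max = 268 - 1 = 267.

267


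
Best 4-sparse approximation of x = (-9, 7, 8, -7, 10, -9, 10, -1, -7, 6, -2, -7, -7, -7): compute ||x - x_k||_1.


Sorted |x_i| descending: [10, 10, 9, 9, 8, 7, 7, 7, 7, 7, 7, 6, 2, 1]
Keep top 4: [10, 10, 9, 9]
Tail entries: [8, 7, 7, 7, 7, 7, 7, 6, 2, 1]
L1 error = sum of tail = 59.

59


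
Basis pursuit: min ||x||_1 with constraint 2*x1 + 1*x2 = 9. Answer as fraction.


Axis intercepts:
  x1 = 9/2, x2 = 0: L1 = 9/2
  x1 = 0, x2 = 9: L1 = 9
x* = (9/2, 0)
||x*||_1 = 9/2.

9/2


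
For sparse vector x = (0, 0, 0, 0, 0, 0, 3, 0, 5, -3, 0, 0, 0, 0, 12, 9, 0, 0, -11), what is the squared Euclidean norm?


Non-zero entries: [(6, 3), (8, 5), (9, -3), (14, 12), (15, 9), (18, -11)]
Squares: [9, 25, 9, 144, 81, 121]
||x||_2^2 = sum = 389.

389


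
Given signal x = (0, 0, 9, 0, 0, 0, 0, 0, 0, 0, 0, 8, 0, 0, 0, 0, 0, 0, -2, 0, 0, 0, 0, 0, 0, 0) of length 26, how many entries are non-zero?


Non-zero positions: [2, 11, 18].
Sparsity = 3.

3


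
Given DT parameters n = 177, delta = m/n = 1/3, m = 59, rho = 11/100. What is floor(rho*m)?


m = 1/3*177 = 59.
rho = 11/100.
rho*m = 11/100*59 = 6.49.
k = floor(6.49) = 6.

6


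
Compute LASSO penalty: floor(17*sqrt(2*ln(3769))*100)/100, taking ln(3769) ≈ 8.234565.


ln(3769) ≈ 8.234565.
2*ln(n) ≈ 16.46913.
sqrt(2*ln(n)) ≈ sqrt(16.46913) ≈ 4.058218.
lambda ≈ 17*4.058218 = 68.989706.
floor(lambda*100)/100 = 68.98.

68.98


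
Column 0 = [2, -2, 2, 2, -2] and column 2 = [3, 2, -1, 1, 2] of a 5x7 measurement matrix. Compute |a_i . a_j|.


Inner product: 2*3 + -2*2 + 2*-1 + 2*1 + -2*2
Products: [6, -4, -2, 2, -4]
Sum = -2.
|dot| = 2.

2


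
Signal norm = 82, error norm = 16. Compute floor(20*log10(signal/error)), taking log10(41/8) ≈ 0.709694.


||x||/||e|| = 82/16 = 41/8.
log10(41/8) ≈ 0.709694.
20*log10(||x||/||e||) ≈ 20*0.709694 = 14.19388.
floor(14.19388) = 14.

14


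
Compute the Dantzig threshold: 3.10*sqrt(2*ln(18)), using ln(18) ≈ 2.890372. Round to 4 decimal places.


ln(18) ≈ 2.890372.
2*ln(n) ≈ 5.780744.
sqrt(2*ln(n)) ≈ sqrt(5.780744) ≈ 2.404318.
threshold ≈ 3.10*2.404318 = 7.4533858 ≈ 7.4534.

7.4534


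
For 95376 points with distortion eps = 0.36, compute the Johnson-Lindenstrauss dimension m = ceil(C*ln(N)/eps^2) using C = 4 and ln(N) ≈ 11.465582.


ln(95376) ≈ 11.465582.
eps^2 = 0.36^2 = 0.1296.
C*ln(N)/eps^2 ≈ 4*11.465582/0.1296 ≈ 353.876.
m = ceil(353.876) = 354.

354


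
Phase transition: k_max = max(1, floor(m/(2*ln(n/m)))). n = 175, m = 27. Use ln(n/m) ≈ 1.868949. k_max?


n/m = 175/27.
ln(n/m) ≈ 1.868949.
2*ln(n/m) ≈ 3.737898.
m/(2*ln(n/m)) ≈ 27/3.737898 ≈ 7.2233.
floor = 7.
k_max = max(1, 7) = 7.

7


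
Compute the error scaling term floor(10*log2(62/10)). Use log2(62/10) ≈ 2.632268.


log2(n/k) = log2(62/10) ≈ 2.632268.
k*log2(n/k) ≈ 10*2.632268 = 26.32268.
floor(26.32268) = 26.

26


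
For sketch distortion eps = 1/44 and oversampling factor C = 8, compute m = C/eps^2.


1/eps = 44.
(1/eps)^2 = 1936.
m = 8*1936 = 15488.

15488


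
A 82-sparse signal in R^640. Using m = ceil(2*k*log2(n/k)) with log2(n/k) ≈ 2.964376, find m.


log2(n/k) = log2(640/82) ≈ 2.964376.
2*k*log2(n/k) ≈ 2*82*2.964376 = 486.157664.
m = ceil(486.157664) = 487.

487


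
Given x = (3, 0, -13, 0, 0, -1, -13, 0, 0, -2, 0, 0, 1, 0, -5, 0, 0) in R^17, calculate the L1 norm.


Non-zero entries: [(0, 3), (2, -13), (5, -1), (6, -13), (9, -2), (12, 1), (14, -5)]
Absolute values: [3, 13, 1, 13, 2, 1, 5]
||x||_1 = sum = 38.

38


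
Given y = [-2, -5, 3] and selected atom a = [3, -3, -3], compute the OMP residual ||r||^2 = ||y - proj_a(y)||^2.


a^T a = 27.
a^T y = 0.
coeff = 0/27 = 0.
||r||^2 = 38.

38


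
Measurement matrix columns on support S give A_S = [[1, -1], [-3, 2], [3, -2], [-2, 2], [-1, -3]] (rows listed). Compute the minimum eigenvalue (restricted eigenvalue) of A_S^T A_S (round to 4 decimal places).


A_S^T A_S = [[24, -14], [-14, 22]].
trace = 46.
det = 332.
disc = trace^2 - 4*det = 2116 - 4*332 = 788.
sqrt(788) ≈ 28.071338.
lam_min = (46 - sqrt(788))/2 ≈ (46 - 28.071338)/2 = 8.964331 ≈ 8.9643.

8.9643


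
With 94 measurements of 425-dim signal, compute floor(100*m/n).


100*m/n = 100*94/425 ≈ 22.1176.
floor = 22.

22


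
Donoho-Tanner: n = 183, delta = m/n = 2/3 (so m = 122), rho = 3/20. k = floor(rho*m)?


m = 2/3*183 = 122.
rho = 3/20.
rho*m = 3/20*122 = 18.3.
k = floor(18.3) = 18.

18


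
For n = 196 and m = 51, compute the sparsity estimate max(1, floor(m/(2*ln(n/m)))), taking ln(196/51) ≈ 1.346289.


n/m = 196/51.
ln(n/m) ≈ 1.346289.
2*ln(n/m) ≈ 2.692578.
m/(2*ln(n/m)) ≈ 51/2.692578 ≈ 18.941.
floor = 18.
k_max = max(1, 18) = 18.

18


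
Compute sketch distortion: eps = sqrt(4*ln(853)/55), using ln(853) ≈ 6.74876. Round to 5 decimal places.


ln(853) ≈ 6.74876.
4*ln(N)/m ≈ 4*6.74876/55 ≈ 0.49081891.
eps = sqrt(0.49081891) ≈ 0.7005847 ≈ 0.70058.

0.70058


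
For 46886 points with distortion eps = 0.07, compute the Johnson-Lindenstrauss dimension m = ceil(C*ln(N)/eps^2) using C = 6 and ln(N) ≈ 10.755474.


ln(46886) ≈ 10.755474.
eps^2 = 0.07^2 = 0.0049.
C*ln(N)/eps^2 ≈ 6*10.755474/0.0049 ≈ 13169.9682.
m = ceil(13169.9682) = 13170.

13170


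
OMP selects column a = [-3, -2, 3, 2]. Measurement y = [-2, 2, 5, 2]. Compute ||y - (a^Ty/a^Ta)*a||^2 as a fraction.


a^T a = 26.
a^T y = 21.
coeff = 21/26 = 21/26.
||r||^2 = 521/26.

521/26


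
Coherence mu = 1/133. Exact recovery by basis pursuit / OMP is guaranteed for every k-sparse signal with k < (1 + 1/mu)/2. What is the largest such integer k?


1/mu = 133.
1 + 1/mu = 134.
(1 + 1/mu)/2 = 67 is an integer and the inequality is strict, so k_max = 67 - 1 = 66.

66


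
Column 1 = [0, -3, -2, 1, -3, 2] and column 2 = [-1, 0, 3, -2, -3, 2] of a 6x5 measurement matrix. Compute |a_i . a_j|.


Inner product: 0*-1 + -3*0 + -2*3 + 1*-2 + -3*-3 + 2*2
Products: [0, 0, -6, -2, 9, 4]
Sum = 5.
|dot| = 5.

5


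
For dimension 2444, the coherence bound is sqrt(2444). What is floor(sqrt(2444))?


49^2 = 2401 <= 2444 < 2500 = 50^2, so 49 <= sqrt(2444) < 50.
floor(sqrt(2444)) = 49.

49


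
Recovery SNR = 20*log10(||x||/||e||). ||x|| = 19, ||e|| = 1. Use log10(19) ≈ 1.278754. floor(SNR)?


||x||/||e|| = 19/1 = 19.
log10(19) ≈ 1.278754.
20*log10(||x||/||e||) ≈ 20*1.278754 = 25.57508.
floor(25.57508) = 25.

25


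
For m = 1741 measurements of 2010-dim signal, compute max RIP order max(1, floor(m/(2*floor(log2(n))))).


floor(log2(2010)) = 10.
2*10 = 20.
m/(2*floor(log2(n))) = 1741/20 ≈ 87.05.
floor = 87.
k = max(1, 87) = 87.

87


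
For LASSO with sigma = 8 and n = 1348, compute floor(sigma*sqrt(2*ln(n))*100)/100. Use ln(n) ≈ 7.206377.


ln(1348) ≈ 7.206377.
2*ln(n) ≈ 14.412754.
sqrt(2*ln(n)) ≈ sqrt(14.412754) ≈ 3.796413.
lambda ≈ 8*3.796413 = 30.371304.
floor(lambda*100)/100 = 30.37.

30.37


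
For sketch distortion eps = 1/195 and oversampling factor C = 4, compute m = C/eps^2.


1/eps = 195.
(1/eps)^2 = 38025.
m = 4*38025 = 152100.

152100


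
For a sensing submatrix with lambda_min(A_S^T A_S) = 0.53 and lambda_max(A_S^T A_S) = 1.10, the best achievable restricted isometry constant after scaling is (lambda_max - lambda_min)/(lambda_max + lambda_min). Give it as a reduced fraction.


lambda_max - lambda_min = 1.10 - 0.53 = 0.57.
lambda_max + lambda_min = 1.10 + 0.53 = 1.63.
delta = 0.57/1.63 = 57/163.

57/163


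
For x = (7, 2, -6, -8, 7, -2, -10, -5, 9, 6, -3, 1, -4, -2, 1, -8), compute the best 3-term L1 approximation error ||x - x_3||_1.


Sorted |x_i| descending: [10, 9, 8, 8, 7, 7, 6, 6, 5, 4, 3, 2, 2, 2, 1, 1]
Keep top 3: [10, 9, 8]
Tail entries: [8, 7, 7, 6, 6, 5, 4, 3, 2, 2, 2, 1, 1]
L1 error = sum of tail = 54.

54


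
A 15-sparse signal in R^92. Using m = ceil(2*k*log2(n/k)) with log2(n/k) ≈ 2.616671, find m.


log2(n/k) = log2(92/15) ≈ 2.616671.
2*k*log2(n/k) ≈ 2*15*2.616671 = 78.50013.
m = ceil(78.50013) = 79.

79


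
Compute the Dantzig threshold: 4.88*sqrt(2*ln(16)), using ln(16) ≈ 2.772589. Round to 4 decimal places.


ln(16) ≈ 2.772589.
2*ln(n) ≈ 5.545178.
sqrt(2*ln(n)) ≈ sqrt(5.545178) ≈ 2.35482.
threshold ≈ 4.88*2.35482 = 11.4915216 ≈ 11.4915.

11.4915


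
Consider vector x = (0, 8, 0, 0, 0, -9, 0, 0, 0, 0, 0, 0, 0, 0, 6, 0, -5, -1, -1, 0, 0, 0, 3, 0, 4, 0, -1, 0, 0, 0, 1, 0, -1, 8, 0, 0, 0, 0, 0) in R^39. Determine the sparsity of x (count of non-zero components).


Non-zero positions: [1, 5, 14, 16, 17, 18, 22, 24, 26, 30, 32, 33].
Sparsity = 12.

12


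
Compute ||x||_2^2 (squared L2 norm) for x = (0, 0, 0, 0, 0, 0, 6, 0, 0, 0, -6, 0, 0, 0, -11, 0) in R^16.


Non-zero entries: [(6, 6), (10, -6), (14, -11)]
Squares: [36, 36, 121]
||x||_2^2 = sum = 193.

193


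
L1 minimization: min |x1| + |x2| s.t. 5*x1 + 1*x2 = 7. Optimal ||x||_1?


Axis intercepts:
  x1 = 7/5, x2 = 0: L1 = 7/5
  x1 = 0, x2 = 7: L1 = 7
x* = (7/5, 0)
||x*||_1 = 7/5.

7/5


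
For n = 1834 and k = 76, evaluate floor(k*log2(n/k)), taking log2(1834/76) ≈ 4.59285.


log2(n/k) = log2(1834/76) ≈ 4.59285.
k*log2(n/k) ≈ 76*4.59285 = 349.0566.
floor(349.0566) = 349.

349


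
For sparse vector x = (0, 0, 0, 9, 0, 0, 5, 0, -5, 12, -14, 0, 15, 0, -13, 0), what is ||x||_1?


Non-zero entries: [(3, 9), (6, 5), (8, -5), (9, 12), (10, -14), (12, 15), (14, -13)]
Absolute values: [9, 5, 5, 12, 14, 15, 13]
||x||_1 = sum = 73.

73


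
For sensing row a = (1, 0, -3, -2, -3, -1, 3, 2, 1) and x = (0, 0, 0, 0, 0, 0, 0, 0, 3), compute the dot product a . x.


Non-zero terms: ['1*3']
Products: [3]
y = sum = 3.

3


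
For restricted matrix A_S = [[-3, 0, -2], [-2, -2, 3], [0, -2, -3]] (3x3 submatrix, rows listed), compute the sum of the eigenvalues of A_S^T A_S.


Sum of eigenvalues of A_S^T A_S = trace(A_S^T A_S) = sum of squared column norms of A_S.
A_S^T A_S diagonal: [13, 8, 22].
trace = 13 + 8 + 22 = 43.

43


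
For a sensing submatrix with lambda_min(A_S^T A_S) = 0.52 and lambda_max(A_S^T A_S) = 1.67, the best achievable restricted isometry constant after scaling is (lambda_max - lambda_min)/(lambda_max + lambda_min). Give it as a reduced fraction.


lambda_max - lambda_min = 1.67 - 0.52 = 1.15.
lambda_max + lambda_min = 1.67 + 0.52 = 2.19.
delta = 1.15/2.19 = 115/219.

115/219


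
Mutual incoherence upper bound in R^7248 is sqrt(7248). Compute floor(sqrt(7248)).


85^2 = 7225 <= 7248 < 7396 = 86^2, so 85 <= sqrt(7248) < 86.
floor(sqrt(7248)) = 85.

85


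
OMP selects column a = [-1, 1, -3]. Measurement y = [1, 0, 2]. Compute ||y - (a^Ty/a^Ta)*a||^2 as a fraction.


a^T a = 11.
a^T y = -7.
coeff = -7/11 = -7/11.
||r||^2 = 6/11.

6/11


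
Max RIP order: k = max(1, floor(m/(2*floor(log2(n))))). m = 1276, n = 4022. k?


floor(log2(4022)) = 11.
2*11 = 22.
m/(2*floor(log2(n))) = 1276/22 ≈ 58.0.
floor = 58.
k = max(1, 58) = 58.

58


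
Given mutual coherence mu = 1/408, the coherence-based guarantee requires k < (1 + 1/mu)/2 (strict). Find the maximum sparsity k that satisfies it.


1/mu = 408.
1 + 1/mu = 409.
(1 + 1/mu)/2 = 204.5 is not an integer, so k_max = floor(204.5) = 204.

204


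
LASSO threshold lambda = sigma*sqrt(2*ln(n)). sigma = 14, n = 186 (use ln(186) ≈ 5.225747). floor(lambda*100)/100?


ln(186) ≈ 5.225747.
2*ln(n) ≈ 10.451494.
sqrt(2*ln(n)) ≈ sqrt(10.451494) ≈ 3.232877.
lambda ≈ 14*3.232877 = 45.260278.
floor(lambda*100)/100 = 45.26.

45.26


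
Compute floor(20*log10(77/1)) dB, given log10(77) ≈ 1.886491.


||x||/||e|| = 77/1 = 77.
log10(77) ≈ 1.886491.
20*log10(||x||/||e||) ≈ 20*1.886491 = 37.72982.
floor(37.72982) = 37.

37


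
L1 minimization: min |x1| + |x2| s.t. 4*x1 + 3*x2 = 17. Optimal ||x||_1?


Axis intercepts:
  x1 = 17/4, x2 = 0: L1 = 17/4
  x1 = 0, x2 = 17/3: L1 = 17/3
x* = (17/4, 0)
||x*||_1 = 17/4.

17/4


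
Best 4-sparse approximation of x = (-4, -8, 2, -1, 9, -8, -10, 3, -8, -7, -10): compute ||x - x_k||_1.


Sorted |x_i| descending: [10, 10, 9, 8, 8, 8, 7, 4, 3, 2, 1]
Keep top 4: [10, 10, 9, 8]
Tail entries: [8, 8, 7, 4, 3, 2, 1]
L1 error = sum of tail = 33.

33


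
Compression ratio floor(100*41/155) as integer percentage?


100*m/n = 100*41/155 ≈ 26.4516.
floor = 26.

26


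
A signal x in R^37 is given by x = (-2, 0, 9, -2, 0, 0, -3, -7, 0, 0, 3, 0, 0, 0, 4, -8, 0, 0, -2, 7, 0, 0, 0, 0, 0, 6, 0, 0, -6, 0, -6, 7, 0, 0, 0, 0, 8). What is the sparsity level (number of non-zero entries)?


Non-zero positions: [0, 2, 3, 6, 7, 10, 14, 15, 18, 19, 25, 28, 30, 31, 36].
Sparsity = 15.

15


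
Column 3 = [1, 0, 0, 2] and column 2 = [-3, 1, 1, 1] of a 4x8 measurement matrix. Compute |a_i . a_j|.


Inner product: 1*-3 + 0*1 + 0*1 + 2*1
Products: [-3, 0, 0, 2]
Sum = -1.
|dot| = 1.

1


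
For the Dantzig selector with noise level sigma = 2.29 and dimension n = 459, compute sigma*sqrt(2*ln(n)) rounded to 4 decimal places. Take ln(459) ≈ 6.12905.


ln(459) ≈ 6.12905.
2*ln(n) ≈ 12.2581.
sqrt(2*ln(n)) ≈ sqrt(12.2581) ≈ 3.501157.
threshold ≈ 2.29*3.501157 = 8.01764953 ≈ 8.0176.

8.0176


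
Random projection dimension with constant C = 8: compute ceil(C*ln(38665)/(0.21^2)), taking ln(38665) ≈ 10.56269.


ln(38665) ≈ 10.56269.
eps^2 = 0.21^2 = 0.0441.
C*ln(N)/eps^2 ≈ 8*10.56269/0.0441 ≈ 1916.1342.
m = ceil(1916.1342) = 1917.

1917


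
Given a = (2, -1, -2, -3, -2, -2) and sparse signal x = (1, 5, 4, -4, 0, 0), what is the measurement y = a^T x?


Non-zero terms: ['2*1', '-1*5', '-2*4', '-3*-4']
Products: [2, -5, -8, 12]
y = sum = 1.

1


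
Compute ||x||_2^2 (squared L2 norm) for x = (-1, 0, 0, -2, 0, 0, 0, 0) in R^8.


Non-zero entries: [(0, -1), (3, -2)]
Squares: [1, 4]
||x||_2^2 = sum = 5.

5


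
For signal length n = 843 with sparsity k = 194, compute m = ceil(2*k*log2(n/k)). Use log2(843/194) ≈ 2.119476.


log2(n/k) = log2(843/194) ≈ 2.119476.
2*k*log2(n/k) ≈ 2*194*2.119476 = 822.356688.
m = ceil(822.356688) = 823.

823


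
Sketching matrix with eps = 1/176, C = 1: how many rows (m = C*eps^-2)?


1/eps = 176.
(1/eps)^2 = 30976.
m = 1*30976 = 30976.

30976


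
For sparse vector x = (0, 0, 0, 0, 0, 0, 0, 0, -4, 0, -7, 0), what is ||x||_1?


Non-zero entries: [(8, -4), (10, -7)]
Absolute values: [4, 7]
||x||_1 = sum = 11.

11


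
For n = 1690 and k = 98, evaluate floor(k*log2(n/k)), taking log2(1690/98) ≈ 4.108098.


log2(n/k) = log2(1690/98) ≈ 4.108098.
k*log2(n/k) ≈ 98*4.108098 = 402.593604.
floor(402.593604) = 402.

402


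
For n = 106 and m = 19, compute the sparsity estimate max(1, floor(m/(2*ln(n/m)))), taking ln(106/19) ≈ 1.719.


n/m = 106/19.
ln(n/m) ≈ 1.719.
2*ln(n/m) ≈ 3.438.
m/(2*ln(n/m)) ≈ 19/3.438 ≈ 5.5265.
floor = 5.
k_max = max(1, 5) = 5.

5


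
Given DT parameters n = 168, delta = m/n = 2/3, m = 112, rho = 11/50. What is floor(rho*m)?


m = 2/3*168 = 112.
rho = 11/50.
rho*m = 11/50*112 = 24.64.
k = floor(24.64) = 24.

24


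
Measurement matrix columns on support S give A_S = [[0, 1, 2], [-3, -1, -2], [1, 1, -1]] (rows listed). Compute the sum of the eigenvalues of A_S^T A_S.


Sum of eigenvalues of A_S^T A_S = trace(A_S^T A_S) = sum of squared column norms of A_S.
A_S^T A_S diagonal: [10, 3, 9].
trace = 10 + 3 + 9 = 22.

22


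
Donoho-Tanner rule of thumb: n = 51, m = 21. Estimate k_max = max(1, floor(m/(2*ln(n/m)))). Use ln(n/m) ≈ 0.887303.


n/m = 51/21 = 17/7.
ln(n/m) ≈ 0.887303.
2*ln(n/m) ≈ 1.774606.
m/(2*ln(n/m)) ≈ 21/1.774606 ≈ 11.8336.
floor = 11.
k_max = max(1, 11) = 11.

11


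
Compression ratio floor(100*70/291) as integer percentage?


100*m/n = 100*70/291 ≈ 24.055.
floor = 24.

24


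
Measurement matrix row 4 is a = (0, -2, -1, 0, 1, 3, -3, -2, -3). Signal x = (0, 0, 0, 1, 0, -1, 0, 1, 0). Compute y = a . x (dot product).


Non-zero terms: ['0*1', '3*-1', '-2*1']
Products: [0, -3, -2]
y = sum = -5.

-5


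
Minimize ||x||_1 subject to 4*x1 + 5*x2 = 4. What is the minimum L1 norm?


Axis intercepts:
  x1 = 1, x2 = 0: L1 = 1
  x1 = 0, x2 = 4/5: L1 = 4/5
x* = (0, 4/5)
||x*||_1 = 4/5.

4/5


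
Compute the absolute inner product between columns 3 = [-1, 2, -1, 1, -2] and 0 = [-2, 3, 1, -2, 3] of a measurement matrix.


Inner product: -1*-2 + 2*3 + -1*1 + 1*-2 + -2*3
Products: [2, 6, -1, -2, -6]
Sum = -1.
|dot| = 1.

1


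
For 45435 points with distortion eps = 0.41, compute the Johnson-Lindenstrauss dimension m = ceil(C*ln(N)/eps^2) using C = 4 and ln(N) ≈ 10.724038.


ln(45435) ≈ 10.724038.
eps^2 = 0.41^2 = 0.1681.
C*ln(N)/eps^2 ≈ 4*10.724038/0.1681 ≈ 255.1823.
m = ceil(255.1823) = 256.

256


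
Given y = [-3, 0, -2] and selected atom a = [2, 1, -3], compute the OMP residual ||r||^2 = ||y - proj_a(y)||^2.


a^T a = 14.
a^T y = 0.
coeff = 0/14 = 0.
||r||^2 = 13.

13


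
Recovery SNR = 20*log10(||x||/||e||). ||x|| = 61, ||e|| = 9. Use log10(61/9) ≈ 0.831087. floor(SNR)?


||x||/||e|| = 61/9.
log10(61/9) ≈ 0.831087.
20*log10(||x||/||e||) ≈ 20*0.831087 = 16.62174.
floor(16.62174) = 16.

16


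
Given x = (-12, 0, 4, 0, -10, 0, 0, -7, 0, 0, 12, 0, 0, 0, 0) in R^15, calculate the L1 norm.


Non-zero entries: [(0, -12), (2, 4), (4, -10), (7, -7), (10, 12)]
Absolute values: [12, 4, 10, 7, 12]
||x||_1 = sum = 45.

45


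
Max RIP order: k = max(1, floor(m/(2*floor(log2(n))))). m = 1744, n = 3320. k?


floor(log2(3320)) = 11.
2*11 = 22.
m/(2*floor(log2(n))) = 1744/22 ≈ 79.2727.
floor = 79.
k = max(1, 79) = 79.

79


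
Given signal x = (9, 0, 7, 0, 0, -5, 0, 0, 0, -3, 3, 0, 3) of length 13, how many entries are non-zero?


Non-zero positions: [0, 2, 5, 9, 10, 12].
Sparsity = 6.

6


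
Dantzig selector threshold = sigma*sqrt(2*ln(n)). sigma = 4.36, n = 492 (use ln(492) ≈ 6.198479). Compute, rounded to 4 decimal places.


ln(492) ≈ 6.198479.
2*ln(n) ≈ 12.396958.
sqrt(2*ln(n)) ≈ sqrt(12.396958) ≈ 3.520931.
threshold ≈ 4.36*3.520931 = 15.35125916 ≈ 15.3513.

15.3513


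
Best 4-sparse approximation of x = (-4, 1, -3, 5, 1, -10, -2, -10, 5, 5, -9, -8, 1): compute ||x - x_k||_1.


Sorted |x_i| descending: [10, 10, 9, 8, 5, 5, 5, 4, 3, 2, 1, 1, 1]
Keep top 4: [10, 10, 9, 8]
Tail entries: [5, 5, 5, 4, 3, 2, 1, 1, 1]
L1 error = sum of tail = 27.

27


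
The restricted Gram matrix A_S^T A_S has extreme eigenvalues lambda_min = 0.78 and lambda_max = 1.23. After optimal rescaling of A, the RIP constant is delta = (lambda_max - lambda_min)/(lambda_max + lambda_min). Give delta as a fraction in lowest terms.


lambda_max - lambda_min = 1.23 - 0.78 = 0.45.
lambda_max + lambda_min = 1.23 + 0.78 = 2.01.
delta = 0.45/2.01 = 45/201 = 15/67.

15/67


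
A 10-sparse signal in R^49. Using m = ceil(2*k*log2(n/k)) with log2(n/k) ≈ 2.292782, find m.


log2(n/k) = log2(49/10) ≈ 2.292782.
2*k*log2(n/k) ≈ 2*10*2.292782 = 45.85564.
m = ceil(45.85564) = 46.

46


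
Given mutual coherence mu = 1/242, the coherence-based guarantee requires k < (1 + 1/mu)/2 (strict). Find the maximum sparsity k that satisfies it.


1/mu = 242.
1 + 1/mu = 243.
(1 + 1/mu)/2 = 121.5 is not an integer, so k_max = floor(121.5) = 121.

121


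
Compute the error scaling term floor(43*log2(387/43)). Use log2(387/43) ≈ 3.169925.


log2(n/k) = log2(387/43) ≈ 3.169925.
k*log2(n/k) ≈ 43*3.169925 = 136.306775.
floor(136.306775) = 136.

136


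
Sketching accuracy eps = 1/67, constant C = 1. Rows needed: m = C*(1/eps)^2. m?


1/eps = 67.
(1/eps)^2 = 4489.
m = 1*4489 = 4489.

4489


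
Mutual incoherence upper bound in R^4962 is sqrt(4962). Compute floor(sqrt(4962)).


70^2 = 4900 <= 4962 < 5041 = 71^2, so 70 <= sqrt(4962) < 71.
floor(sqrt(4962)) = 70.

70


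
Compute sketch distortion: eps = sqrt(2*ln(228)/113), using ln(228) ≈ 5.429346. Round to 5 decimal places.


ln(228) ≈ 5.429346.
2*ln(N)/m ≈ 2*5.429346/113 ≈ 0.09609462.
eps = sqrt(0.09609462) ≈ 0.3099913 ≈ 0.30999.

0.30999


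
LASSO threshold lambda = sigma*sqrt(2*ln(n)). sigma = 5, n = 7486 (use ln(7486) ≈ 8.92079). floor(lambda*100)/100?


ln(7486) ≈ 8.92079.
2*ln(n) ≈ 17.84158.
sqrt(2*ln(n)) ≈ sqrt(17.84158) ≈ 4.223929.
lambda ≈ 5*4.223929 = 21.119645.
floor(lambda*100)/100 = 21.11.

21.11


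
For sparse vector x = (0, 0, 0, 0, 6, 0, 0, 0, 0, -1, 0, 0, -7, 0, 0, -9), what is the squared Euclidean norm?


Non-zero entries: [(4, 6), (9, -1), (12, -7), (15, -9)]
Squares: [36, 1, 49, 81]
||x||_2^2 = sum = 167.

167


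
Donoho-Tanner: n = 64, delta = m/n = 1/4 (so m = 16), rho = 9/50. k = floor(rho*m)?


m = 1/4*64 = 16.
rho = 9/50.
rho*m = 9/50*16 = 2.88.
k = floor(2.88) = 2.

2


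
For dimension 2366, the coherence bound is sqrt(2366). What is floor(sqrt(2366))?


48^2 = 2304 <= 2366 < 2401 = 49^2, so 48 <= sqrt(2366) < 49.
floor(sqrt(2366)) = 48.

48


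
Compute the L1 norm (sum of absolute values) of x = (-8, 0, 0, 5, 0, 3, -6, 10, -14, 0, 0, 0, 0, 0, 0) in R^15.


Non-zero entries: [(0, -8), (3, 5), (5, 3), (6, -6), (7, 10), (8, -14)]
Absolute values: [8, 5, 3, 6, 10, 14]
||x||_1 = sum = 46.

46


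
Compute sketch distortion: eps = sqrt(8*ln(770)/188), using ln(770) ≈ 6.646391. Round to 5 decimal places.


ln(770) ≈ 6.646391.
8*ln(N)/m ≈ 8*6.646391/188 ≈ 0.28282515.
eps = sqrt(0.28282515) ≈ 0.5318131 ≈ 0.53181.

0.53181


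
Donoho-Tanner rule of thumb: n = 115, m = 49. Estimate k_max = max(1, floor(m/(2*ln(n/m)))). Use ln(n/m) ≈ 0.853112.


n/m = 115/49.
ln(n/m) ≈ 0.853112.
2*ln(n/m) ≈ 1.706224.
m/(2*ln(n/m)) ≈ 49/1.706224 ≈ 28.7184.
floor = 28.
k_max = max(1, 28) = 28.

28


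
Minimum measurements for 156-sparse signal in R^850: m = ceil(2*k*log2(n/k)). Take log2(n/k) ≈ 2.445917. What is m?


log2(n/k) = log2(850/156) ≈ 2.445917.
2*k*log2(n/k) ≈ 2*156*2.445917 = 763.126104.
m = ceil(763.126104) = 764.

764


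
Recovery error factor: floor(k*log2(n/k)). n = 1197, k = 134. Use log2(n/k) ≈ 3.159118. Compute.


log2(n/k) = log2(1197/134) ≈ 3.159118.
k*log2(n/k) ≈ 134*3.159118 = 423.321812.
floor(423.321812) = 423.

423


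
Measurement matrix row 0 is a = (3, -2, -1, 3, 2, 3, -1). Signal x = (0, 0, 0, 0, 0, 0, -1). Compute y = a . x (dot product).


Non-zero terms: ['-1*-1']
Products: [1]
y = sum = 1.

1


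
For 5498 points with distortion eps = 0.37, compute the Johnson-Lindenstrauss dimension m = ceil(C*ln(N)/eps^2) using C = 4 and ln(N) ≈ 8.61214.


ln(5498) ≈ 8.61214.
eps^2 = 0.37^2 = 0.1369.
C*ln(N)/eps^2 ≈ 4*8.61214/0.1369 ≈ 251.633.
m = ceil(251.633) = 252.

252


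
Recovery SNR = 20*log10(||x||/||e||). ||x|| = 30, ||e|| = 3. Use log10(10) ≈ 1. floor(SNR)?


||x||/||e|| = 30/3 = 10.
log10(10) ≈ 1.
20*log10(||x||/||e||) ≈ 20*1 = 20.
floor(20) = 20.

20


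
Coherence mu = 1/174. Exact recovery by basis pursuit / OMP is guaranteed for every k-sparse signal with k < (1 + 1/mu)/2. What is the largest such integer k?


1/mu = 174.
1 + 1/mu = 175.
(1 + 1/mu)/2 = 87.5 is not an integer, so k_max = floor(87.5) = 87.

87


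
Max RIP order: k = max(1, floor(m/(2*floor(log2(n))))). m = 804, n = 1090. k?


floor(log2(1090)) = 10.
2*10 = 20.
m/(2*floor(log2(n))) = 804/20 ≈ 40.2.
floor = 40.
k = max(1, 40) = 40.

40


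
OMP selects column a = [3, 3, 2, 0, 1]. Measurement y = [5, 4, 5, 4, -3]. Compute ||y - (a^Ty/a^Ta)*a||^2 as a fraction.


a^T a = 23.
a^T y = 34.
coeff = 34/23 = 34/23.
||r||^2 = 937/23.

937/23


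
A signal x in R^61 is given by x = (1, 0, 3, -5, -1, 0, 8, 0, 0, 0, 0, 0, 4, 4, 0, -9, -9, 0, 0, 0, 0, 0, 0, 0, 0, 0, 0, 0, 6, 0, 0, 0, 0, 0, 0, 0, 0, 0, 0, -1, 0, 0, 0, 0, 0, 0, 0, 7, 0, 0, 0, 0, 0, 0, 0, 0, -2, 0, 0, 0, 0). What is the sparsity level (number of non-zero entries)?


Non-zero positions: [0, 2, 3, 4, 6, 12, 13, 15, 16, 28, 39, 47, 56].
Sparsity = 13.

13


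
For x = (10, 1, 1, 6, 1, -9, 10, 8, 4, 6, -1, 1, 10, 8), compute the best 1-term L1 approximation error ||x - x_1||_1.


Sorted |x_i| descending: [10, 10, 10, 9, 8, 8, 6, 6, 4, 1, 1, 1, 1, 1]
Keep top 1: [10]
Tail entries: [10, 10, 9, 8, 8, 6, 6, 4, 1, 1, 1, 1, 1]
L1 error = sum of tail = 66.

66


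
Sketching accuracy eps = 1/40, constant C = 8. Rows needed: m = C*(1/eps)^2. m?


1/eps = 40.
(1/eps)^2 = 1600.
m = 8*1600 = 12800.

12800


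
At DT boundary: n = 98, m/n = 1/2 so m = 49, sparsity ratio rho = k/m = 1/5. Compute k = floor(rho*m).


m = 1/2*98 = 49.
rho = 1/5.
rho*m = 1/5*49 = 9.8.
k = floor(9.8) = 9.

9


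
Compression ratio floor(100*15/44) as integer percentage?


100*m/n = 100*15/44 ≈ 34.0909.
floor = 34.

34


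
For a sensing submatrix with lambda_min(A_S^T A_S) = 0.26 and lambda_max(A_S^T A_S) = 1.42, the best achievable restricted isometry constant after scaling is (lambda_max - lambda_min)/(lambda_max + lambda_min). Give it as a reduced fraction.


lambda_max - lambda_min = 1.42 - 0.26 = 1.16.
lambda_max + lambda_min = 1.42 + 0.26 = 1.68.
delta = 1.16/1.68 = 116/168 = 29/42.

29/42


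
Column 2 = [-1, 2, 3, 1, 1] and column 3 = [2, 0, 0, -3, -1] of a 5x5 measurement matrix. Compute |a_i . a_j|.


Inner product: -1*2 + 2*0 + 3*0 + 1*-3 + 1*-1
Products: [-2, 0, 0, -3, -1]
Sum = -6.
|dot| = 6.

6


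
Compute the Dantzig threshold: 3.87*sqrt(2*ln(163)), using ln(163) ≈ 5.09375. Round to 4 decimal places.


ln(163) ≈ 5.09375.
2*ln(n) ≈ 10.1875.
sqrt(2*ln(n)) ≈ sqrt(10.1875) ≈ 3.191786.
threshold ≈ 3.87*3.191786 = 12.35221182 ≈ 12.3522.

12.3522


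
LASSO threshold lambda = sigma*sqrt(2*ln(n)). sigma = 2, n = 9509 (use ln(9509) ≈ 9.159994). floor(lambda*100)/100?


ln(9509) ≈ 9.159994.
2*ln(n) ≈ 18.319988.
sqrt(2*ln(n)) ≈ sqrt(18.319988) ≈ 4.280186.
lambda ≈ 2*4.280186 = 8.560372.
floor(lambda*100)/100 = 8.56.

8.56


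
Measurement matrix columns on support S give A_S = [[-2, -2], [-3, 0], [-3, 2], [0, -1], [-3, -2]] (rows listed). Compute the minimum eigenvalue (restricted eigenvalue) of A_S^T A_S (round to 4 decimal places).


A_S^T A_S = [[31, 4], [4, 13]].
trace = 44.
det = 387.
disc = trace^2 - 4*det = 1936 - 4*387 = 388.
sqrt(388) ≈ 19.697716.
lam_min = (44 - sqrt(388))/2 ≈ (44 - 19.697716)/2 = 12.151142 ≈ 12.1511.

12.1511


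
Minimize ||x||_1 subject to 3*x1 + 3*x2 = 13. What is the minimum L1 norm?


Axis intercepts:
  x1 = 13/3, x2 = 0: L1 = 13/3
  x1 = 0, x2 = 13/3: L1 = 13/3
x* = (13/3, 0)
||x*||_1 = 13/3.

13/3


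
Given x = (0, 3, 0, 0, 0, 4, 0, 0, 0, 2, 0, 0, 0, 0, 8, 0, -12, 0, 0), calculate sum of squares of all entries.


Non-zero entries: [(1, 3), (5, 4), (9, 2), (14, 8), (16, -12)]
Squares: [9, 16, 4, 64, 144]
||x||_2^2 = sum = 237.

237


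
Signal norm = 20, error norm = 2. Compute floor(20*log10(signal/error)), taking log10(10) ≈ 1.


||x||/||e|| = 20/2 = 10.
log10(10) ≈ 1.
20*log10(||x||/||e||) ≈ 20*1 = 20.
floor(20) = 20.

20


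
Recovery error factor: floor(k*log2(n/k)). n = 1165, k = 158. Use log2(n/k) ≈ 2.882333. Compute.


log2(n/k) = log2(1165/158) ≈ 2.882333.
k*log2(n/k) ≈ 158*2.882333 = 455.408614.
floor(455.408614) = 455.

455


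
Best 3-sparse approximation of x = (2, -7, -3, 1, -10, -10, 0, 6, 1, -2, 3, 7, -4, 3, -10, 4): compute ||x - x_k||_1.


Sorted |x_i| descending: [10, 10, 10, 7, 7, 6, 4, 4, 3, 3, 3, 2, 2, 1, 1, 0]
Keep top 3: [10, 10, 10]
Tail entries: [7, 7, 6, 4, 4, 3, 3, 3, 2, 2, 1, 1, 0]
L1 error = sum of tail = 43.

43


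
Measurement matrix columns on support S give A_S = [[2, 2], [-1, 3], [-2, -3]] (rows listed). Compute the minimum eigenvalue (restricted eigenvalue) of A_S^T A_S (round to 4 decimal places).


A_S^T A_S = [[9, 7], [7, 22]].
trace = 31.
det = 149.
disc = trace^2 - 4*det = 961 - 4*149 = 365.
sqrt(365) ≈ 19.104973.
lam_min = (31 - sqrt(365))/2 ≈ (31 - 19.104973)/2 = 5.9475135 ≈ 5.9475.

5.9475


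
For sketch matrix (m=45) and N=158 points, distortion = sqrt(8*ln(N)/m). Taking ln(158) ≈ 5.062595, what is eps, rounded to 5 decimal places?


ln(158) ≈ 5.062595.
8*ln(N)/m ≈ 8*5.062595/45 ≈ 0.90001689.
eps = sqrt(0.90001689) ≈ 0.9486922 ≈ 0.94869.

0.94869


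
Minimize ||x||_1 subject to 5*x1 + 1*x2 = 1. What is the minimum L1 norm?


Axis intercepts:
  x1 = 1/5, x2 = 0: L1 = 1/5
  x1 = 0, x2 = 1: L1 = 1
x* = (1/5, 0)
||x*||_1 = 1/5.

1/5


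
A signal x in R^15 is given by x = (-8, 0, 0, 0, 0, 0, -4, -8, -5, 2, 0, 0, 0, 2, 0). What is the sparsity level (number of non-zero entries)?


Non-zero positions: [0, 6, 7, 8, 9, 13].
Sparsity = 6.

6


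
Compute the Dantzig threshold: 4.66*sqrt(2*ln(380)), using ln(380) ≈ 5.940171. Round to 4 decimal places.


ln(380) ≈ 5.940171.
2*ln(n) ≈ 11.880342.
sqrt(2*ln(n)) ≈ sqrt(11.880342) ≈ 3.446787.
threshold ≈ 4.66*3.446787 = 16.06202742 ≈ 16.0620.

16.0620


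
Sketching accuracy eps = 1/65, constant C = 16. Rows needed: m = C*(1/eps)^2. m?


1/eps = 65.
(1/eps)^2 = 4225.
m = 16*4225 = 67600.

67600


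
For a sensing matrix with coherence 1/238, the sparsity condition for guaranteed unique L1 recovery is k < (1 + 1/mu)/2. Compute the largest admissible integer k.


1/mu = 238.
1 + 1/mu = 239.
(1 + 1/mu)/2 = 119.5 is not an integer, so k_max = floor(119.5) = 119.

119


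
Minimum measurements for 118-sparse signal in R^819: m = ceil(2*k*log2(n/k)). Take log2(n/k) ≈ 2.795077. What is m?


log2(n/k) = log2(819/118) ≈ 2.795077.
2*k*log2(n/k) ≈ 2*118*2.795077 = 659.638172.
m = ceil(659.638172) = 660.

660


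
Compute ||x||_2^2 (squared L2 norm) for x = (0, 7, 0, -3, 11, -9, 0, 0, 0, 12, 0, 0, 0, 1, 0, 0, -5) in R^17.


Non-zero entries: [(1, 7), (3, -3), (4, 11), (5, -9), (9, 12), (13, 1), (16, -5)]
Squares: [49, 9, 121, 81, 144, 1, 25]
||x||_2^2 = sum = 430.

430


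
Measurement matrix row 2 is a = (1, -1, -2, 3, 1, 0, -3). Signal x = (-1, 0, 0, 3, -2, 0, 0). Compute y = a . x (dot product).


Non-zero terms: ['1*-1', '3*3', '1*-2']
Products: [-1, 9, -2]
y = sum = 6.

6


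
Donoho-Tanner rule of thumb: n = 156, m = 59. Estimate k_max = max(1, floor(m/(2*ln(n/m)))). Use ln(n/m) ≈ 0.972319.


n/m = 156/59.
ln(n/m) ≈ 0.972319.
2*ln(n/m) ≈ 1.944638.
m/(2*ln(n/m)) ≈ 59/1.944638 ≈ 30.3398.
floor = 30.
k_max = max(1, 30) = 30.

30


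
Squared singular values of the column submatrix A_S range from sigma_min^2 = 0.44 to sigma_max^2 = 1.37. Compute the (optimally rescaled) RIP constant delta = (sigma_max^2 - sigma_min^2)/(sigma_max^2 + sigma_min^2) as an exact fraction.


lambda_max - lambda_min = 1.37 - 0.44 = 0.93.
lambda_max + lambda_min = 1.37 + 0.44 = 1.81.
delta = 0.93/1.81 = 93/181.

93/181


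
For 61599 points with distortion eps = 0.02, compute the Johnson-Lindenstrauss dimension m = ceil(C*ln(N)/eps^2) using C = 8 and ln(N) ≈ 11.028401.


ln(61599) ≈ 11.028401.
eps^2 = 0.02^2 = 0.0004.
C*ln(N)/eps^2 ≈ 8*11.028401/0.0004 ≈ 220568.02.
m = ceil(220568.02) = 220569.

220569


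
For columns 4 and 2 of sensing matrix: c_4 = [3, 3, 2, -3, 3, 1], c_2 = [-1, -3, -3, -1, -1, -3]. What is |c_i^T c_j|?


Inner product: 3*-1 + 3*-3 + 2*-3 + -3*-1 + 3*-1 + 1*-3
Products: [-3, -9, -6, 3, -3, -3]
Sum = -21.
|dot| = 21.

21


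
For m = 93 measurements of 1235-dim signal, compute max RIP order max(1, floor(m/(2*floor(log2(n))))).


floor(log2(1235)) = 10.
2*10 = 20.
m/(2*floor(log2(n))) = 93/20 ≈ 4.65.
floor = 4.
k = max(1, 4) = 4.

4


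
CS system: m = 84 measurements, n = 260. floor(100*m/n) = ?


100*m/n = 100*84/260 ≈ 32.3077.
floor = 32.

32


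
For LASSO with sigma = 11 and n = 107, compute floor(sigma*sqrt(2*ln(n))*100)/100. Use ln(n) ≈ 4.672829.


ln(107) ≈ 4.672829.
2*ln(n) ≈ 9.345658.
sqrt(2*ln(n)) ≈ sqrt(9.345658) ≈ 3.057067.
lambda ≈ 11*3.057067 = 33.627737.
floor(lambda*100)/100 = 33.62.

33.62


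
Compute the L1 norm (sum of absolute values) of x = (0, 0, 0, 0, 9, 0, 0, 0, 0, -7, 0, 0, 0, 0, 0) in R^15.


Non-zero entries: [(4, 9), (9, -7)]
Absolute values: [9, 7]
||x||_1 = sum = 16.

16


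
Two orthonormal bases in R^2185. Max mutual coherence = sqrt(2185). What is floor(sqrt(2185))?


46^2 = 2116 <= 2185 < 2209 = 47^2, so 46 <= sqrt(2185) < 47.
floor(sqrt(2185)) = 46.

46


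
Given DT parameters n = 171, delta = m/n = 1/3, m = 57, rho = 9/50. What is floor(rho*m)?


m = 1/3*171 = 57.
rho = 9/50.
rho*m = 9/50*57 = 10.26.
k = floor(10.26) = 10.

10


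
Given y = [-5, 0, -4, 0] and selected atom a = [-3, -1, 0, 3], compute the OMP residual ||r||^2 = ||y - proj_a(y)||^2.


a^T a = 19.
a^T y = 15.
coeff = 15/19 = 15/19.
||r||^2 = 554/19.

554/19


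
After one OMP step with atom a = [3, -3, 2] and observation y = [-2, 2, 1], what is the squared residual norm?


a^T a = 22.
a^T y = -10.
coeff = -10/22 = -5/11.
||r||^2 = 49/11.

49/11


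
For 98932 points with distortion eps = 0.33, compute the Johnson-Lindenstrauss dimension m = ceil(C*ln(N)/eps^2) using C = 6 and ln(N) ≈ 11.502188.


ln(98932) ≈ 11.502188.
eps^2 = 0.33^2 = 0.1089.
C*ln(N)/eps^2 ≈ 6*11.502188/0.1089 ≈ 633.7294.
m = ceil(633.7294) = 634.

634


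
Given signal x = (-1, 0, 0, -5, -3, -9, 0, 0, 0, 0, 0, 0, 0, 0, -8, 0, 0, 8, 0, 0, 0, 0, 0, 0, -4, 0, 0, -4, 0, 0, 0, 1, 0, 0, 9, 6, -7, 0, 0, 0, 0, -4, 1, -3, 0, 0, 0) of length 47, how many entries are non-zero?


Non-zero positions: [0, 3, 4, 5, 14, 17, 24, 27, 31, 34, 35, 36, 41, 42, 43].
Sparsity = 15.

15


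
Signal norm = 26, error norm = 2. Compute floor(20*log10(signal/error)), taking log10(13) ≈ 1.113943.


||x||/||e|| = 26/2 = 13.
log10(13) ≈ 1.113943.
20*log10(||x||/||e||) ≈ 20*1.113943 = 22.27886.
floor(22.27886) = 22.

22


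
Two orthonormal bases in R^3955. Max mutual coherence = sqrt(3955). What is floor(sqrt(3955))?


62^2 = 3844 <= 3955 < 3969 = 63^2, so 62 <= sqrt(3955) < 63.
floor(sqrt(3955)) = 62.

62


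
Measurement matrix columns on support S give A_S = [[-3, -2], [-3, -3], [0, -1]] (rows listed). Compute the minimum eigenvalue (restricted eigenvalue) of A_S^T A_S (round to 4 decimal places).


A_S^T A_S = [[18, 15], [15, 14]].
trace = 32.
det = 27.
disc = trace^2 - 4*det = 1024 - 4*27 = 916.
sqrt(916) ≈ 30.265492.
lam_min = (32 - sqrt(916))/2 ≈ (32 - 30.265492)/2 = 0.867254 ≈ 0.8673.

0.8673


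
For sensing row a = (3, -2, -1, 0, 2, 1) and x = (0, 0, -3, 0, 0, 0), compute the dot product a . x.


Non-zero terms: ['-1*-3']
Products: [3]
y = sum = 3.

3


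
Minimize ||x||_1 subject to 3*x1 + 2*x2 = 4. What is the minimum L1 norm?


Axis intercepts:
  x1 = 4/3, x2 = 0: L1 = 4/3
  x1 = 0, x2 = 2: L1 = 2
x* = (4/3, 0)
||x*||_1 = 4/3.

4/3


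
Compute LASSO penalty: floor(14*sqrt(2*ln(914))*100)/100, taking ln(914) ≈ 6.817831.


ln(914) ≈ 6.817831.
2*ln(n) ≈ 13.635662.
sqrt(2*ln(n)) ≈ sqrt(13.635662) ≈ 3.69265.
lambda ≈ 14*3.69265 = 51.6971.
floor(lambda*100)/100 = 51.69.

51.69


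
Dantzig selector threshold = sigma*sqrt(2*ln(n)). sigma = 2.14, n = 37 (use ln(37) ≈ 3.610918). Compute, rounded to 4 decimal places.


ln(37) ≈ 3.610918.
2*ln(n) ≈ 7.221836.
sqrt(2*ln(n)) ≈ sqrt(7.221836) ≈ 2.687347.
threshold ≈ 2.14*2.687347 = 5.75092258 ≈ 5.7509.

5.7509


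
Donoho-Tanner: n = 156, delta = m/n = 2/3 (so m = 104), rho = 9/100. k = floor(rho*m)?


m = 2/3*156 = 104.
rho = 9/100.
rho*m = 9/100*104 = 9.36.
k = floor(9.36) = 9.

9


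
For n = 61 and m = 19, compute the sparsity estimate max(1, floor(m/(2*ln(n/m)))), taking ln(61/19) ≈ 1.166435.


n/m = 61/19.
ln(n/m) ≈ 1.166435.
2*ln(n/m) ≈ 2.33287.
m/(2*ln(n/m)) ≈ 19/2.33287 ≈ 8.1445.
floor = 8.
k_max = max(1, 8) = 8.

8


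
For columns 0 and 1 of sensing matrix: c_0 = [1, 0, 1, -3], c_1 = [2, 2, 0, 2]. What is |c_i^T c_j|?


Inner product: 1*2 + 0*2 + 1*0 + -3*2
Products: [2, 0, 0, -6]
Sum = -4.
|dot| = 4.

4


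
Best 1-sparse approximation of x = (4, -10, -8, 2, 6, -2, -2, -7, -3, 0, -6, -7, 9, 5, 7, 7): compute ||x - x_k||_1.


Sorted |x_i| descending: [10, 9, 8, 7, 7, 7, 7, 6, 6, 5, 4, 3, 2, 2, 2, 0]
Keep top 1: [10]
Tail entries: [9, 8, 7, 7, 7, 7, 6, 6, 5, 4, 3, 2, 2, 2, 0]
L1 error = sum of tail = 75.

75


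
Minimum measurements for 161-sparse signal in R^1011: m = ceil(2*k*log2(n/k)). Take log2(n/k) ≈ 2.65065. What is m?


log2(n/k) = log2(1011/161) ≈ 2.65065.
2*k*log2(n/k) ≈ 2*161*2.65065 = 853.5093.
m = ceil(853.5093) = 854.

854


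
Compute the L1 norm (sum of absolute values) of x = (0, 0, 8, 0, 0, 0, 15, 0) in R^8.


Non-zero entries: [(2, 8), (6, 15)]
Absolute values: [8, 15]
||x||_1 = sum = 23.

23


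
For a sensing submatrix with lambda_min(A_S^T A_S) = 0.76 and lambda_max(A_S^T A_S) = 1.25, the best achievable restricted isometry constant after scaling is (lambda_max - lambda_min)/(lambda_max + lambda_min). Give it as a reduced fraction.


lambda_max - lambda_min = 1.25 - 0.76 = 0.49.
lambda_max + lambda_min = 1.25 + 0.76 = 2.01.
delta = 0.49/2.01 = 49/201.

49/201
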